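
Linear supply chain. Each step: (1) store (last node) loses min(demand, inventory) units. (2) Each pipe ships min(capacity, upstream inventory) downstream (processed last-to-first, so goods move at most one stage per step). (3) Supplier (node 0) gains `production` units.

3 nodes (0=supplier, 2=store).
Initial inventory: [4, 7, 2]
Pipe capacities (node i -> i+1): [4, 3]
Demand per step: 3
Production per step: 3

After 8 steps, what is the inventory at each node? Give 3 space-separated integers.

Step 1: demand=3,sold=2 ship[1->2]=3 ship[0->1]=4 prod=3 -> inv=[3 8 3]
Step 2: demand=3,sold=3 ship[1->2]=3 ship[0->1]=3 prod=3 -> inv=[3 8 3]
Step 3: demand=3,sold=3 ship[1->2]=3 ship[0->1]=3 prod=3 -> inv=[3 8 3]
Step 4: demand=3,sold=3 ship[1->2]=3 ship[0->1]=3 prod=3 -> inv=[3 8 3]
Step 5: demand=3,sold=3 ship[1->2]=3 ship[0->1]=3 prod=3 -> inv=[3 8 3]
Step 6: demand=3,sold=3 ship[1->2]=3 ship[0->1]=3 prod=3 -> inv=[3 8 3]
Step 7: demand=3,sold=3 ship[1->2]=3 ship[0->1]=3 prod=3 -> inv=[3 8 3]
Step 8: demand=3,sold=3 ship[1->2]=3 ship[0->1]=3 prod=3 -> inv=[3 8 3]

3 8 3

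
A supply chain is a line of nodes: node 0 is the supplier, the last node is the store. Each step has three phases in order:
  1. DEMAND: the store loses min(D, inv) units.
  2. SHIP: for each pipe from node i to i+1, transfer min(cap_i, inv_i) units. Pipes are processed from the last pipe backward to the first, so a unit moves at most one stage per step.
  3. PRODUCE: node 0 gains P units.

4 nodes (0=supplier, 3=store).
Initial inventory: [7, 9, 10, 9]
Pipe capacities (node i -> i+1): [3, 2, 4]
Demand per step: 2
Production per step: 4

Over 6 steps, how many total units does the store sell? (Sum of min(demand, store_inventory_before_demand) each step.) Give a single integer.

Answer: 12

Derivation:
Step 1: sold=2 (running total=2) -> [8 10 8 11]
Step 2: sold=2 (running total=4) -> [9 11 6 13]
Step 3: sold=2 (running total=6) -> [10 12 4 15]
Step 4: sold=2 (running total=8) -> [11 13 2 17]
Step 5: sold=2 (running total=10) -> [12 14 2 17]
Step 6: sold=2 (running total=12) -> [13 15 2 17]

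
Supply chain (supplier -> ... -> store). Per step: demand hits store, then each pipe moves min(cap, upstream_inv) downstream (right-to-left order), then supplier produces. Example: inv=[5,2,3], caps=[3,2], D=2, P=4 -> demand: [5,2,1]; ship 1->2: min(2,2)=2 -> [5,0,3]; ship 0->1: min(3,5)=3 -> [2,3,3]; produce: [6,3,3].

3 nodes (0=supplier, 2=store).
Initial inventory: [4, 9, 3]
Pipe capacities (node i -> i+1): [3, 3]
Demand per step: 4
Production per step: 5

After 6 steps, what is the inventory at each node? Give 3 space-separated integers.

Step 1: demand=4,sold=3 ship[1->2]=3 ship[0->1]=3 prod=5 -> inv=[6 9 3]
Step 2: demand=4,sold=3 ship[1->2]=3 ship[0->1]=3 prod=5 -> inv=[8 9 3]
Step 3: demand=4,sold=3 ship[1->2]=3 ship[0->1]=3 prod=5 -> inv=[10 9 3]
Step 4: demand=4,sold=3 ship[1->2]=3 ship[0->1]=3 prod=5 -> inv=[12 9 3]
Step 5: demand=4,sold=3 ship[1->2]=3 ship[0->1]=3 prod=5 -> inv=[14 9 3]
Step 6: demand=4,sold=3 ship[1->2]=3 ship[0->1]=3 prod=5 -> inv=[16 9 3]

16 9 3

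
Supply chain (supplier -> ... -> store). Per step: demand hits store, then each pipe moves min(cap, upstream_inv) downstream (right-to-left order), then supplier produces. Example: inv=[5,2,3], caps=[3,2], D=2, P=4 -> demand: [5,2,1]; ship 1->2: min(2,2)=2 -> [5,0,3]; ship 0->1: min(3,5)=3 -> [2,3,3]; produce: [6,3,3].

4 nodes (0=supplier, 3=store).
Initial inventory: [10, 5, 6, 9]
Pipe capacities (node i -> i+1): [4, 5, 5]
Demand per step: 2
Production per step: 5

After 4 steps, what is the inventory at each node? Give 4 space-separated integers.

Step 1: demand=2,sold=2 ship[2->3]=5 ship[1->2]=5 ship[0->1]=4 prod=5 -> inv=[11 4 6 12]
Step 2: demand=2,sold=2 ship[2->3]=5 ship[1->2]=4 ship[0->1]=4 prod=5 -> inv=[12 4 5 15]
Step 3: demand=2,sold=2 ship[2->3]=5 ship[1->2]=4 ship[0->1]=4 prod=5 -> inv=[13 4 4 18]
Step 4: demand=2,sold=2 ship[2->3]=4 ship[1->2]=4 ship[0->1]=4 prod=5 -> inv=[14 4 4 20]

14 4 4 20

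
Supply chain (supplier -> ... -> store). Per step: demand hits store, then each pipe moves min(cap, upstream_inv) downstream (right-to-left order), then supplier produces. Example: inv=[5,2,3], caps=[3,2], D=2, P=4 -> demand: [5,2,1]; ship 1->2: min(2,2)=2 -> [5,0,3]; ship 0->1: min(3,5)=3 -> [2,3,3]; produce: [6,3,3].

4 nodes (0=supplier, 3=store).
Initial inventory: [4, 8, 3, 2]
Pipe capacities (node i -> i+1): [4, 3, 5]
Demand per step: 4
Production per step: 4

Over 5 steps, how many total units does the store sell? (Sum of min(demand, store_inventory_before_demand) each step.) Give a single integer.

Step 1: sold=2 (running total=2) -> [4 9 3 3]
Step 2: sold=3 (running total=5) -> [4 10 3 3]
Step 3: sold=3 (running total=8) -> [4 11 3 3]
Step 4: sold=3 (running total=11) -> [4 12 3 3]
Step 5: sold=3 (running total=14) -> [4 13 3 3]

Answer: 14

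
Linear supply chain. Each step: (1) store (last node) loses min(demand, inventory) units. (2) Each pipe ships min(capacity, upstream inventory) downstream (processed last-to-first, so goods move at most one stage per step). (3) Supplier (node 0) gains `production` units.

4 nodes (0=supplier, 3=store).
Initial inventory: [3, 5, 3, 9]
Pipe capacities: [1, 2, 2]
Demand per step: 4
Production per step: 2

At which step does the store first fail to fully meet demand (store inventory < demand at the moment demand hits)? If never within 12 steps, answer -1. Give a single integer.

Step 1: demand=4,sold=4 ship[2->3]=2 ship[1->2]=2 ship[0->1]=1 prod=2 -> [4 4 3 7]
Step 2: demand=4,sold=4 ship[2->3]=2 ship[1->2]=2 ship[0->1]=1 prod=2 -> [5 3 3 5]
Step 3: demand=4,sold=4 ship[2->3]=2 ship[1->2]=2 ship[0->1]=1 prod=2 -> [6 2 3 3]
Step 4: demand=4,sold=3 ship[2->3]=2 ship[1->2]=2 ship[0->1]=1 prod=2 -> [7 1 3 2]
Step 5: demand=4,sold=2 ship[2->3]=2 ship[1->2]=1 ship[0->1]=1 prod=2 -> [8 1 2 2]
Step 6: demand=4,sold=2 ship[2->3]=2 ship[1->2]=1 ship[0->1]=1 prod=2 -> [9 1 1 2]
Step 7: demand=4,sold=2 ship[2->3]=1 ship[1->2]=1 ship[0->1]=1 prod=2 -> [10 1 1 1]
Step 8: demand=4,sold=1 ship[2->3]=1 ship[1->2]=1 ship[0->1]=1 prod=2 -> [11 1 1 1]
Step 9: demand=4,sold=1 ship[2->3]=1 ship[1->2]=1 ship[0->1]=1 prod=2 -> [12 1 1 1]
Step 10: demand=4,sold=1 ship[2->3]=1 ship[1->2]=1 ship[0->1]=1 prod=2 -> [13 1 1 1]
Step 11: demand=4,sold=1 ship[2->3]=1 ship[1->2]=1 ship[0->1]=1 prod=2 -> [14 1 1 1]
Step 12: demand=4,sold=1 ship[2->3]=1 ship[1->2]=1 ship[0->1]=1 prod=2 -> [15 1 1 1]
First stockout at step 4

4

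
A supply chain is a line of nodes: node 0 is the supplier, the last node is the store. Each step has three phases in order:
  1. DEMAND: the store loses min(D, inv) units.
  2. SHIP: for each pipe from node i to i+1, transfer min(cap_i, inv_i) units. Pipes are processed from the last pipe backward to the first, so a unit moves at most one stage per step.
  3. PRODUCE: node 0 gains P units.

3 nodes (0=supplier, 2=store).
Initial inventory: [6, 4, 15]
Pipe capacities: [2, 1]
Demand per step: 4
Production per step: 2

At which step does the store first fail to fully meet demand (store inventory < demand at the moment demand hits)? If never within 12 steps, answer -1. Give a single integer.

Step 1: demand=4,sold=4 ship[1->2]=1 ship[0->1]=2 prod=2 -> [6 5 12]
Step 2: demand=4,sold=4 ship[1->2]=1 ship[0->1]=2 prod=2 -> [6 6 9]
Step 3: demand=4,sold=4 ship[1->2]=1 ship[0->1]=2 prod=2 -> [6 7 6]
Step 4: demand=4,sold=4 ship[1->2]=1 ship[0->1]=2 prod=2 -> [6 8 3]
Step 5: demand=4,sold=3 ship[1->2]=1 ship[0->1]=2 prod=2 -> [6 9 1]
Step 6: demand=4,sold=1 ship[1->2]=1 ship[0->1]=2 prod=2 -> [6 10 1]
Step 7: demand=4,sold=1 ship[1->2]=1 ship[0->1]=2 prod=2 -> [6 11 1]
Step 8: demand=4,sold=1 ship[1->2]=1 ship[0->1]=2 prod=2 -> [6 12 1]
Step 9: demand=4,sold=1 ship[1->2]=1 ship[0->1]=2 prod=2 -> [6 13 1]
Step 10: demand=4,sold=1 ship[1->2]=1 ship[0->1]=2 prod=2 -> [6 14 1]
Step 11: demand=4,sold=1 ship[1->2]=1 ship[0->1]=2 prod=2 -> [6 15 1]
Step 12: demand=4,sold=1 ship[1->2]=1 ship[0->1]=2 prod=2 -> [6 16 1]
First stockout at step 5

5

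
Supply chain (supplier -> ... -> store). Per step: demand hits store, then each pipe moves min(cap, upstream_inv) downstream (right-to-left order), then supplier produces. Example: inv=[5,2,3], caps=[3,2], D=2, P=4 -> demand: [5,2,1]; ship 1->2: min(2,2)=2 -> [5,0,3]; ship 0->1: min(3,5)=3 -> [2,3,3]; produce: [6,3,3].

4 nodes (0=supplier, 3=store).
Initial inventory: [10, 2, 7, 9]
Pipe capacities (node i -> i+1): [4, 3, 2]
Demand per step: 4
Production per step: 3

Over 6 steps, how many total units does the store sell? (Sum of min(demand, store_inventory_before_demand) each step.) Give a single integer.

Answer: 19

Derivation:
Step 1: sold=4 (running total=4) -> [9 4 7 7]
Step 2: sold=4 (running total=8) -> [8 5 8 5]
Step 3: sold=4 (running total=12) -> [7 6 9 3]
Step 4: sold=3 (running total=15) -> [6 7 10 2]
Step 5: sold=2 (running total=17) -> [5 8 11 2]
Step 6: sold=2 (running total=19) -> [4 9 12 2]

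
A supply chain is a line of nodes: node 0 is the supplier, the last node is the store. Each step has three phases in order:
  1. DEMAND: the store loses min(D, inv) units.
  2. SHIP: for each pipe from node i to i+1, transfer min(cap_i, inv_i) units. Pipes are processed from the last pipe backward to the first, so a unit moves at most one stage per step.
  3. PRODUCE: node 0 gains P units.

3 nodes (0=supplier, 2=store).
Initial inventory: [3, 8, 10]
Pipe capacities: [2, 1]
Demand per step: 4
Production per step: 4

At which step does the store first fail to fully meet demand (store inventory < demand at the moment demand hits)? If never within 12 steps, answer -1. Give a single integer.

Step 1: demand=4,sold=4 ship[1->2]=1 ship[0->1]=2 prod=4 -> [5 9 7]
Step 2: demand=4,sold=4 ship[1->2]=1 ship[0->1]=2 prod=4 -> [7 10 4]
Step 3: demand=4,sold=4 ship[1->2]=1 ship[0->1]=2 prod=4 -> [9 11 1]
Step 4: demand=4,sold=1 ship[1->2]=1 ship[0->1]=2 prod=4 -> [11 12 1]
Step 5: demand=4,sold=1 ship[1->2]=1 ship[0->1]=2 prod=4 -> [13 13 1]
Step 6: demand=4,sold=1 ship[1->2]=1 ship[0->1]=2 prod=4 -> [15 14 1]
Step 7: demand=4,sold=1 ship[1->2]=1 ship[0->1]=2 prod=4 -> [17 15 1]
Step 8: demand=4,sold=1 ship[1->2]=1 ship[0->1]=2 prod=4 -> [19 16 1]
Step 9: demand=4,sold=1 ship[1->2]=1 ship[0->1]=2 prod=4 -> [21 17 1]
Step 10: demand=4,sold=1 ship[1->2]=1 ship[0->1]=2 prod=4 -> [23 18 1]
Step 11: demand=4,sold=1 ship[1->2]=1 ship[0->1]=2 prod=4 -> [25 19 1]
Step 12: demand=4,sold=1 ship[1->2]=1 ship[0->1]=2 prod=4 -> [27 20 1]
First stockout at step 4

4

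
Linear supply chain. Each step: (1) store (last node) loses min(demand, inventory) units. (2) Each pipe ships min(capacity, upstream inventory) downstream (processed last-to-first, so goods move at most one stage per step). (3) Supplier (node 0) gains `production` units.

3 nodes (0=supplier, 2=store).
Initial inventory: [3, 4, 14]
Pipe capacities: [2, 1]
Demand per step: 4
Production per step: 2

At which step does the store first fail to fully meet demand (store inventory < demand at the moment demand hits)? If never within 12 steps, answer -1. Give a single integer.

Step 1: demand=4,sold=4 ship[1->2]=1 ship[0->1]=2 prod=2 -> [3 5 11]
Step 2: demand=4,sold=4 ship[1->2]=1 ship[0->1]=2 prod=2 -> [3 6 8]
Step 3: demand=4,sold=4 ship[1->2]=1 ship[0->1]=2 prod=2 -> [3 7 5]
Step 4: demand=4,sold=4 ship[1->2]=1 ship[0->1]=2 prod=2 -> [3 8 2]
Step 5: demand=4,sold=2 ship[1->2]=1 ship[0->1]=2 prod=2 -> [3 9 1]
Step 6: demand=4,sold=1 ship[1->2]=1 ship[0->1]=2 prod=2 -> [3 10 1]
Step 7: demand=4,sold=1 ship[1->2]=1 ship[0->1]=2 prod=2 -> [3 11 1]
Step 8: demand=4,sold=1 ship[1->2]=1 ship[0->1]=2 prod=2 -> [3 12 1]
Step 9: demand=4,sold=1 ship[1->2]=1 ship[0->1]=2 prod=2 -> [3 13 1]
Step 10: demand=4,sold=1 ship[1->2]=1 ship[0->1]=2 prod=2 -> [3 14 1]
Step 11: demand=4,sold=1 ship[1->2]=1 ship[0->1]=2 prod=2 -> [3 15 1]
Step 12: demand=4,sold=1 ship[1->2]=1 ship[0->1]=2 prod=2 -> [3 16 1]
First stockout at step 5

5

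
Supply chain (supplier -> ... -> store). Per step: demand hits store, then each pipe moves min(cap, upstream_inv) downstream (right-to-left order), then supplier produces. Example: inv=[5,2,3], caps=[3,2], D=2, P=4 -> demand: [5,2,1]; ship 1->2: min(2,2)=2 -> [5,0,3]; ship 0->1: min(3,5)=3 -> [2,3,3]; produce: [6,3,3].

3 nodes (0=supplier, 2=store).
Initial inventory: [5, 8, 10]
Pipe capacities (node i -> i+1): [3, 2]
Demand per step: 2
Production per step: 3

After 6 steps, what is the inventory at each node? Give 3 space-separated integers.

Step 1: demand=2,sold=2 ship[1->2]=2 ship[0->1]=3 prod=3 -> inv=[5 9 10]
Step 2: demand=2,sold=2 ship[1->2]=2 ship[0->1]=3 prod=3 -> inv=[5 10 10]
Step 3: demand=2,sold=2 ship[1->2]=2 ship[0->1]=3 prod=3 -> inv=[5 11 10]
Step 4: demand=2,sold=2 ship[1->2]=2 ship[0->1]=3 prod=3 -> inv=[5 12 10]
Step 5: demand=2,sold=2 ship[1->2]=2 ship[0->1]=3 prod=3 -> inv=[5 13 10]
Step 6: demand=2,sold=2 ship[1->2]=2 ship[0->1]=3 prod=3 -> inv=[5 14 10]

5 14 10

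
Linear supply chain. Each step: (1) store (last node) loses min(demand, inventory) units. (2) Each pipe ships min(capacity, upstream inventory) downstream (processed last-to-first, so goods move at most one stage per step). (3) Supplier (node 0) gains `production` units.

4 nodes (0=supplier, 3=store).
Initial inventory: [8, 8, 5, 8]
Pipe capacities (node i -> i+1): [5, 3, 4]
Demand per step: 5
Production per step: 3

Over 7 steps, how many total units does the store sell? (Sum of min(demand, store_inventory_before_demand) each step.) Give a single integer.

Answer: 28

Derivation:
Step 1: sold=5 (running total=5) -> [6 10 4 7]
Step 2: sold=5 (running total=10) -> [4 12 3 6]
Step 3: sold=5 (running total=15) -> [3 13 3 4]
Step 4: sold=4 (running total=19) -> [3 13 3 3]
Step 5: sold=3 (running total=22) -> [3 13 3 3]
Step 6: sold=3 (running total=25) -> [3 13 3 3]
Step 7: sold=3 (running total=28) -> [3 13 3 3]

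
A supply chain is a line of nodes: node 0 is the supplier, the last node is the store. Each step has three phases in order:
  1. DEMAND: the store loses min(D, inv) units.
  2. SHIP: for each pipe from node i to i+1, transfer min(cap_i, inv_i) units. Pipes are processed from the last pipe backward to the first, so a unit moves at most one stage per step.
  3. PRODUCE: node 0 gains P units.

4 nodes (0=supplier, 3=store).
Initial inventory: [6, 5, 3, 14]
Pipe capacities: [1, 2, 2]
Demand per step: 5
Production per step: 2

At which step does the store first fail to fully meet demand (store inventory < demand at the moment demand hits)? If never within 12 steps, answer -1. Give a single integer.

Step 1: demand=5,sold=5 ship[2->3]=2 ship[1->2]=2 ship[0->1]=1 prod=2 -> [7 4 3 11]
Step 2: demand=5,sold=5 ship[2->3]=2 ship[1->2]=2 ship[0->1]=1 prod=2 -> [8 3 3 8]
Step 3: demand=5,sold=5 ship[2->3]=2 ship[1->2]=2 ship[0->1]=1 prod=2 -> [9 2 3 5]
Step 4: demand=5,sold=5 ship[2->3]=2 ship[1->2]=2 ship[0->1]=1 prod=2 -> [10 1 3 2]
Step 5: demand=5,sold=2 ship[2->3]=2 ship[1->2]=1 ship[0->1]=1 prod=2 -> [11 1 2 2]
Step 6: demand=5,sold=2 ship[2->3]=2 ship[1->2]=1 ship[0->1]=1 prod=2 -> [12 1 1 2]
Step 7: demand=5,sold=2 ship[2->3]=1 ship[1->2]=1 ship[0->1]=1 prod=2 -> [13 1 1 1]
Step 8: demand=5,sold=1 ship[2->3]=1 ship[1->2]=1 ship[0->1]=1 prod=2 -> [14 1 1 1]
Step 9: demand=5,sold=1 ship[2->3]=1 ship[1->2]=1 ship[0->1]=1 prod=2 -> [15 1 1 1]
Step 10: demand=5,sold=1 ship[2->3]=1 ship[1->2]=1 ship[0->1]=1 prod=2 -> [16 1 1 1]
Step 11: demand=5,sold=1 ship[2->3]=1 ship[1->2]=1 ship[0->1]=1 prod=2 -> [17 1 1 1]
Step 12: demand=5,sold=1 ship[2->3]=1 ship[1->2]=1 ship[0->1]=1 prod=2 -> [18 1 1 1]
First stockout at step 5

5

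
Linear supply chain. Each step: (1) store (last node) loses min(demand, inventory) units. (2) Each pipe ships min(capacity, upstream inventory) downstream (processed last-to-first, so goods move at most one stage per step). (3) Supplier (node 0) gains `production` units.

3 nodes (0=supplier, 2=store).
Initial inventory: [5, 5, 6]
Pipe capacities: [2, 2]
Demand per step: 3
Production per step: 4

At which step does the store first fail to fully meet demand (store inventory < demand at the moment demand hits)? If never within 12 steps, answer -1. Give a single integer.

Step 1: demand=3,sold=3 ship[1->2]=2 ship[0->1]=2 prod=4 -> [7 5 5]
Step 2: demand=3,sold=3 ship[1->2]=2 ship[0->1]=2 prod=4 -> [9 5 4]
Step 3: demand=3,sold=3 ship[1->2]=2 ship[0->1]=2 prod=4 -> [11 5 3]
Step 4: demand=3,sold=3 ship[1->2]=2 ship[0->1]=2 prod=4 -> [13 5 2]
Step 5: demand=3,sold=2 ship[1->2]=2 ship[0->1]=2 prod=4 -> [15 5 2]
Step 6: demand=3,sold=2 ship[1->2]=2 ship[0->1]=2 prod=4 -> [17 5 2]
Step 7: demand=3,sold=2 ship[1->2]=2 ship[0->1]=2 prod=4 -> [19 5 2]
Step 8: demand=3,sold=2 ship[1->2]=2 ship[0->1]=2 prod=4 -> [21 5 2]
Step 9: demand=3,sold=2 ship[1->2]=2 ship[0->1]=2 prod=4 -> [23 5 2]
Step 10: demand=3,sold=2 ship[1->2]=2 ship[0->1]=2 prod=4 -> [25 5 2]
Step 11: demand=3,sold=2 ship[1->2]=2 ship[0->1]=2 prod=4 -> [27 5 2]
Step 12: demand=3,sold=2 ship[1->2]=2 ship[0->1]=2 prod=4 -> [29 5 2]
First stockout at step 5

5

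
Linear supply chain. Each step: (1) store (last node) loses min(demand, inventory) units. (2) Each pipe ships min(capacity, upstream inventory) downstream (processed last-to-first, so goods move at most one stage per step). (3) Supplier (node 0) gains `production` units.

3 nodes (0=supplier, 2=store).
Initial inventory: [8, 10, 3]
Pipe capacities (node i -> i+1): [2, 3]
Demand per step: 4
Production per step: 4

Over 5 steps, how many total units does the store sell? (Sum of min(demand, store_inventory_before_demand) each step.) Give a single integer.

Answer: 15

Derivation:
Step 1: sold=3 (running total=3) -> [10 9 3]
Step 2: sold=3 (running total=6) -> [12 8 3]
Step 3: sold=3 (running total=9) -> [14 7 3]
Step 4: sold=3 (running total=12) -> [16 6 3]
Step 5: sold=3 (running total=15) -> [18 5 3]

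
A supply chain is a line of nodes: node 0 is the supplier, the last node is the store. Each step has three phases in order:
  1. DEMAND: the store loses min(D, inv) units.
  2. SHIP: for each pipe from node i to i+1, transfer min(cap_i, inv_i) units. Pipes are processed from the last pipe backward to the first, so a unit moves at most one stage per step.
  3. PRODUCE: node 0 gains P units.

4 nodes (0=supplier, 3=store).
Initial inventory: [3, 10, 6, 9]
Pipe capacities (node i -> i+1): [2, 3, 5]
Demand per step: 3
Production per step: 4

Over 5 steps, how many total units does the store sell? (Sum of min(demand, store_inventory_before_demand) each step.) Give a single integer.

Step 1: sold=3 (running total=3) -> [5 9 4 11]
Step 2: sold=3 (running total=6) -> [7 8 3 12]
Step 3: sold=3 (running total=9) -> [9 7 3 12]
Step 4: sold=3 (running total=12) -> [11 6 3 12]
Step 5: sold=3 (running total=15) -> [13 5 3 12]

Answer: 15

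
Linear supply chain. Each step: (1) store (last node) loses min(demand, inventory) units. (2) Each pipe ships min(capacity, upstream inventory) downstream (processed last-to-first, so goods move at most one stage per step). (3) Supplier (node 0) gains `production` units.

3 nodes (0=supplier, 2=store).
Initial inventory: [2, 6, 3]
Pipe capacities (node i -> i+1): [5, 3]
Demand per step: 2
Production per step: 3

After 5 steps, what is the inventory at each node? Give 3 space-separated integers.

Step 1: demand=2,sold=2 ship[1->2]=3 ship[0->1]=2 prod=3 -> inv=[3 5 4]
Step 2: demand=2,sold=2 ship[1->2]=3 ship[0->1]=3 prod=3 -> inv=[3 5 5]
Step 3: demand=2,sold=2 ship[1->2]=3 ship[0->1]=3 prod=3 -> inv=[3 5 6]
Step 4: demand=2,sold=2 ship[1->2]=3 ship[0->1]=3 prod=3 -> inv=[3 5 7]
Step 5: demand=2,sold=2 ship[1->2]=3 ship[0->1]=3 prod=3 -> inv=[3 5 8]

3 5 8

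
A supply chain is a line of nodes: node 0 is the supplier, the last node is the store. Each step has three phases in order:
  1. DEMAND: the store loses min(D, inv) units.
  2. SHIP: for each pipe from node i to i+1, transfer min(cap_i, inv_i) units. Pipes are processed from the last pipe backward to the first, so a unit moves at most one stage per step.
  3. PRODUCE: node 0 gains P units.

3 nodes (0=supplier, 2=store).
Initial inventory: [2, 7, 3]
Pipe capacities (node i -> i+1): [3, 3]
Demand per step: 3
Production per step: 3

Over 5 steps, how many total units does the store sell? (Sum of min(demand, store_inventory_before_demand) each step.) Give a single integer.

Answer: 15

Derivation:
Step 1: sold=3 (running total=3) -> [3 6 3]
Step 2: sold=3 (running total=6) -> [3 6 3]
Step 3: sold=3 (running total=9) -> [3 6 3]
Step 4: sold=3 (running total=12) -> [3 6 3]
Step 5: sold=3 (running total=15) -> [3 6 3]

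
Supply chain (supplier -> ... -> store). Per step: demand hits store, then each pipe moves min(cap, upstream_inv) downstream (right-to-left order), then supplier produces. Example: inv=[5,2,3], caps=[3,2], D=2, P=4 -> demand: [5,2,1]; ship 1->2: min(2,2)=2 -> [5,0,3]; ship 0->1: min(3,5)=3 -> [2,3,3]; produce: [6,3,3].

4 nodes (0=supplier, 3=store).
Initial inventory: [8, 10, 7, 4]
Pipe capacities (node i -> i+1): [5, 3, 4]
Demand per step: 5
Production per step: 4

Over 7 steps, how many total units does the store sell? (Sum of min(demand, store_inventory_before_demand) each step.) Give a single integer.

Step 1: sold=4 (running total=4) -> [7 12 6 4]
Step 2: sold=4 (running total=8) -> [6 14 5 4]
Step 3: sold=4 (running total=12) -> [5 16 4 4]
Step 4: sold=4 (running total=16) -> [4 18 3 4]
Step 5: sold=4 (running total=20) -> [4 19 3 3]
Step 6: sold=3 (running total=23) -> [4 20 3 3]
Step 7: sold=3 (running total=26) -> [4 21 3 3]

Answer: 26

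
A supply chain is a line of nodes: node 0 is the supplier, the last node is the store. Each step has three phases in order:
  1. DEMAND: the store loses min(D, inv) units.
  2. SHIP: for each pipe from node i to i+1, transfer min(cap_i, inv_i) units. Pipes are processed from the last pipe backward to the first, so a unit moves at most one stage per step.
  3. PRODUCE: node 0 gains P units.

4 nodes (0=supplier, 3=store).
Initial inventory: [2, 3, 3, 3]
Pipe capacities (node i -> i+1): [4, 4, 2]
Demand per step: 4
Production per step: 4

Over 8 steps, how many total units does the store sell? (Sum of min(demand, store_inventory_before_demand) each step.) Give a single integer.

Step 1: sold=3 (running total=3) -> [4 2 4 2]
Step 2: sold=2 (running total=5) -> [4 4 4 2]
Step 3: sold=2 (running total=7) -> [4 4 6 2]
Step 4: sold=2 (running total=9) -> [4 4 8 2]
Step 5: sold=2 (running total=11) -> [4 4 10 2]
Step 6: sold=2 (running total=13) -> [4 4 12 2]
Step 7: sold=2 (running total=15) -> [4 4 14 2]
Step 8: sold=2 (running total=17) -> [4 4 16 2]

Answer: 17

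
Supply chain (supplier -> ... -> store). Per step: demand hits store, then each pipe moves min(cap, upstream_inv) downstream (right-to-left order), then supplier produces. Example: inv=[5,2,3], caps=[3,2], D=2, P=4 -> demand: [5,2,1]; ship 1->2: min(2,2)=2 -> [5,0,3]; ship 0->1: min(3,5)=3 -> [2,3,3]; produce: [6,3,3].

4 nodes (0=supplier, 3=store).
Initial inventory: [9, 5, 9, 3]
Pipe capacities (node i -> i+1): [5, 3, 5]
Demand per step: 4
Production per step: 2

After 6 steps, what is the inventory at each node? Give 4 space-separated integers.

Step 1: demand=4,sold=3 ship[2->3]=5 ship[1->2]=3 ship[0->1]=5 prod=2 -> inv=[6 7 7 5]
Step 2: demand=4,sold=4 ship[2->3]=5 ship[1->2]=3 ship[0->1]=5 prod=2 -> inv=[3 9 5 6]
Step 3: demand=4,sold=4 ship[2->3]=5 ship[1->2]=3 ship[0->1]=3 prod=2 -> inv=[2 9 3 7]
Step 4: demand=4,sold=4 ship[2->3]=3 ship[1->2]=3 ship[0->1]=2 prod=2 -> inv=[2 8 3 6]
Step 5: demand=4,sold=4 ship[2->3]=3 ship[1->2]=3 ship[0->1]=2 prod=2 -> inv=[2 7 3 5]
Step 6: demand=4,sold=4 ship[2->3]=3 ship[1->2]=3 ship[0->1]=2 prod=2 -> inv=[2 6 3 4]

2 6 3 4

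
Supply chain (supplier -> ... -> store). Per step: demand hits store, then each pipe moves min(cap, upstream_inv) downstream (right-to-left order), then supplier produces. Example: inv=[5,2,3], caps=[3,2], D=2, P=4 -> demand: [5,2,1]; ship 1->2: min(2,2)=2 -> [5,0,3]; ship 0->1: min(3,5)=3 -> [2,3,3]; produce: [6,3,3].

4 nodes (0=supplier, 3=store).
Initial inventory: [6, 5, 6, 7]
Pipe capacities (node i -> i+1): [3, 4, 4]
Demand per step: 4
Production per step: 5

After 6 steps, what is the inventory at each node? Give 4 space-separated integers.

Step 1: demand=4,sold=4 ship[2->3]=4 ship[1->2]=4 ship[0->1]=3 prod=5 -> inv=[8 4 6 7]
Step 2: demand=4,sold=4 ship[2->3]=4 ship[1->2]=4 ship[0->1]=3 prod=5 -> inv=[10 3 6 7]
Step 3: demand=4,sold=4 ship[2->3]=4 ship[1->2]=3 ship[0->1]=3 prod=5 -> inv=[12 3 5 7]
Step 4: demand=4,sold=4 ship[2->3]=4 ship[1->2]=3 ship[0->1]=3 prod=5 -> inv=[14 3 4 7]
Step 5: demand=4,sold=4 ship[2->3]=4 ship[1->2]=3 ship[0->1]=3 prod=5 -> inv=[16 3 3 7]
Step 6: demand=4,sold=4 ship[2->3]=3 ship[1->2]=3 ship[0->1]=3 prod=5 -> inv=[18 3 3 6]

18 3 3 6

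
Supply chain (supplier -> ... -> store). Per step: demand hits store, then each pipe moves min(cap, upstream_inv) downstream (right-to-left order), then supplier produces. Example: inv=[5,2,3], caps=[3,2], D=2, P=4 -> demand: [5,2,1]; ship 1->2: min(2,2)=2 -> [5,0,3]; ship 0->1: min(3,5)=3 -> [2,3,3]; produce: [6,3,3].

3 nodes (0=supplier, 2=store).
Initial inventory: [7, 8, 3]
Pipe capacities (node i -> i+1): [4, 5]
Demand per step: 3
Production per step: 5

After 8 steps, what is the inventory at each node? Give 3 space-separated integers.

Step 1: demand=3,sold=3 ship[1->2]=5 ship[0->1]=4 prod=5 -> inv=[8 7 5]
Step 2: demand=3,sold=3 ship[1->2]=5 ship[0->1]=4 prod=5 -> inv=[9 6 7]
Step 3: demand=3,sold=3 ship[1->2]=5 ship[0->1]=4 prod=5 -> inv=[10 5 9]
Step 4: demand=3,sold=3 ship[1->2]=5 ship[0->1]=4 prod=5 -> inv=[11 4 11]
Step 5: demand=3,sold=3 ship[1->2]=4 ship[0->1]=4 prod=5 -> inv=[12 4 12]
Step 6: demand=3,sold=3 ship[1->2]=4 ship[0->1]=4 prod=5 -> inv=[13 4 13]
Step 7: demand=3,sold=3 ship[1->2]=4 ship[0->1]=4 prod=5 -> inv=[14 4 14]
Step 8: demand=3,sold=3 ship[1->2]=4 ship[0->1]=4 prod=5 -> inv=[15 4 15]

15 4 15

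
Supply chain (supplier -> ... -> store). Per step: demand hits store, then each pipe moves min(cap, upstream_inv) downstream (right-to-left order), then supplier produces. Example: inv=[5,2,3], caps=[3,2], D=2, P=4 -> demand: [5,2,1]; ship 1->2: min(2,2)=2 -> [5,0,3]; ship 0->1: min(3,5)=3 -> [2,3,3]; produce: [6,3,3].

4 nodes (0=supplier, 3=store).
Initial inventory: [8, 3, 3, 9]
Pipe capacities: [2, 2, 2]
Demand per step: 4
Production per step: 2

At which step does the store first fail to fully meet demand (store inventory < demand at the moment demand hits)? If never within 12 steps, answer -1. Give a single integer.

Step 1: demand=4,sold=4 ship[2->3]=2 ship[1->2]=2 ship[0->1]=2 prod=2 -> [8 3 3 7]
Step 2: demand=4,sold=4 ship[2->3]=2 ship[1->2]=2 ship[0->1]=2 prod=2 -> [8 3 3 5]
Step 3: demand=4,sold=4 ship[2->3]=2 ship[1->2]=2 ship[0->1]=2 prod=2 -> [8 3 3 3]
Step 4: demand=4,sold=3 ship[2->3]=2 ship[1->2]=2 ship[0->1]=2 prod=2 -> [8 3 3 2]
Step 5: demand=4,sold=2 ship[2->3]=2 ship[1->2]=2 ship[0->1]=2 prod=2 -> [8 3 3 2]
Step 6: demand=4,sold=2 ship[2->3]=2 ship[1->2]=2 ship[0->1]=2 prod=2 -> [8 3 3 2]
Step 7: demand=4,sold=2 ship[2->3]=2 ship[1->2]=2 ship[0->1]=2 prod=2 -> [8 3 3 2]
Step 8: demand=4,sold=2 ship[2->3]=2 ship[1->2]=2 ship[0->1]=2 prod=2 -> [8 3 3 2]
Step 9: demand=4,sold=2 ship[2->3]=2 ship[1->2]=2 ship[0->1]=2 prod=2 -> [8 3 3 2]
Step 10: demand=4,sold=2 ship[2->3]=2 ship[1->2]=2 ship[0->1]=2 prod=2 -> [8 3 3 2]
Step 11: demand=4,sold=2 ship[2->3]=2 ship[1->2]=2 ship[0->1]=2 prod=2 -> [8 3 3 2]
Step 12: demand=4,sold=2 ship[2->3]=2 ship[1->2]=2 ship[0->1]=2 prod=2 -> [8 3 3 2]
First stockout at step 4

4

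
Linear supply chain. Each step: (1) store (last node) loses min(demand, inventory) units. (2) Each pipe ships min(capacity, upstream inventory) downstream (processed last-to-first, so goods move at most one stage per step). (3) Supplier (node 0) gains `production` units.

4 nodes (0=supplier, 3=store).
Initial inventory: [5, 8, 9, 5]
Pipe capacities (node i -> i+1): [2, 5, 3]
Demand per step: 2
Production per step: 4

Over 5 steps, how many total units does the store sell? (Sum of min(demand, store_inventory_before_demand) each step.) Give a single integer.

Answer: 10

Derivation:
Step 1: sold=2 (running total=2) -> [7 5 11 6]
Step 2: sold=2 (running total=4) -> [9 2 13 7]
Step 3: sold=2 (running total=6) -> [11 2 12 8]
Step 4: sold=2 (running total=8) -> [13 2 11 9]
Step 5: sold=2 (running total=10) -> [15 2 10 10]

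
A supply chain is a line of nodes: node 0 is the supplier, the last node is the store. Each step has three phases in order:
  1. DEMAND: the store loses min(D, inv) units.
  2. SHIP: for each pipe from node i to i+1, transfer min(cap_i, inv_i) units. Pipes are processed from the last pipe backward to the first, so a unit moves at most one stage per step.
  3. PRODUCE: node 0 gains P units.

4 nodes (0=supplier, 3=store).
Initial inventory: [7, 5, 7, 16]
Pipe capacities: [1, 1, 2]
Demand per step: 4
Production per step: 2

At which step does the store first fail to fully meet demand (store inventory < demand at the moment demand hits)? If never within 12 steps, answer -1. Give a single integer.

Step 1: demand=4,sold=4 ship[2->3]=2 ship[1->2]=1 ship[0->1]=1 prod=2 -> [8 5 6 14]
Step 2: demand=4,sold=4 ship[2->3]=2 ship[1->2]=1 ship[0->1]=1 prod=2 -> [9 5 5 12]
Step 3: demand=4,sold=4 ship[2->3]=2 ship[1->2]=1 ship[0->1]=1 prod=2 -> [10 5 4 10]
Step 4: demand=4,sold=4 ship[2->3]=2 ship[1->2]=1 ship[0->1]=1 prod=2 -> [11 5 3 8]
Step 5: demand=4,sold=4 ship[2->3]=2 ship[1->2]=1 ship[0->1]=1 prod=2 -> [12 5 2 6]
Step 6: demand=4,sold=4 ship[2->3]=2 ship[1->2]=1 ship[0->1]=1 prod=2 -> [13 5 1 4]
Step 7: demand=4,sold=4 ship[2->3]=1 ship[1->2]=1 ship[0->1]=1 prod=2 -> [14 5 1 1]
Step 8: demand=4,sold=1 ship[2->3]=1 ship[1->2]=1 ship[0->1]=1 prod=2 -> [15 5 1 1]
Step 9: demand=4,sold=1 ship[2->3]=1 ship[1->2]=1 ship[0->1]=1 prod=2 -> [16 5 1 1]
Step 10: demand=4,sold=1 ship[2->3]=1 ship[1->2]=1 ship[0->1]=1 prod=2 -> [17 5 1 1]
Step 11: demand=4,sold=1 ship[2->3]=1 ship[1->2]=1 ship[0->1]=1 prod=2 -> [18 5 1 1]
Step 12: demand=4,sold=1 ship[2->3]=1 ship[1->2]=1 ship[0->1]=1 prod=2 -> [19 5 1 1]
First stockout at step 8

8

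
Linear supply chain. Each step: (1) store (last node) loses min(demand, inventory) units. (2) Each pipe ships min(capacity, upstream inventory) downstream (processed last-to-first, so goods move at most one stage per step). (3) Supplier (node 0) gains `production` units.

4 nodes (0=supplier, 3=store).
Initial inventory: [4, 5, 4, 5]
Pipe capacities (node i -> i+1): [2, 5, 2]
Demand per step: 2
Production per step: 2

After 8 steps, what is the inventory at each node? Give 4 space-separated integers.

Step 1: demand=2,sold=2 ship[2->3]=2 ship[1->2]=5 ship[0->1]=2 prod=2 -> inv=[4 2 7 5]
Step 2: demand=2,sold=2 ship[2->3]=2 ship[1->2]=2 ship[0->1]=2 prod=2 -> inv=[4 2 7 5]
Step 3: demand=2,sold=2 ship[2->3]=2 ship[1->2]=2 ship[0->1]=2 prod=2 -> inv=[4 2 7 5]
Step 4: demand=2,sold=2 ship[2->3]=2 ship[1->2]=2 ship[0->1]=2 prod=2 -> inv=[4 2 7 5]
Step 5: demand=2,sold=2 ship[2->3]=2 ship[1->2]=2 ship[0->1]=2 prod=2 -> inv=[4 2 7 5]
Step 6: demand=2,sold=2 ship[2->3]=2 ship[1->2]=2 ship[0->1]=2 prod=2 -> inv=[4 2 7 5]
Step 7: demand=2,sold=2 ship[2->3]=2 ship[1->2]=2 ship[0->1]=2 prod=2 -> inv=[4 2 7 5]
Step 8: demand=2,sold=2 ship[2->3]=2 ship[1->2]=2 ship[0->1]=2 prod=2 -> inv=[4 2 7 5]

4 2 7 5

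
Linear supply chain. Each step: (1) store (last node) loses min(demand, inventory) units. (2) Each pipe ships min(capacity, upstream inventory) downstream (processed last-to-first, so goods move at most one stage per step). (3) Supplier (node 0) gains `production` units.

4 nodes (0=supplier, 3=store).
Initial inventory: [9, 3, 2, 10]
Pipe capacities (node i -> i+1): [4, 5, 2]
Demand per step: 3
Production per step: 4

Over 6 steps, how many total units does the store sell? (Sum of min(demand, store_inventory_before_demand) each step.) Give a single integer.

Answer: 18

Derivation:
Step 1: sold=3 (running total=3) -> [9 4 3 9]
Step 2: sold=3 (running total=6) -> [9 4 5 8]
Step 3: sold=3 (running total=9) -> [9 4 7 7]
Step 4: sold=3 (running total=12) -> [9 4 9 6]
Step 5: sold=3 (running total=15) -> [9 4 11 5]
Step 6: sold=3 (running total=18) -> [9 4 13 4]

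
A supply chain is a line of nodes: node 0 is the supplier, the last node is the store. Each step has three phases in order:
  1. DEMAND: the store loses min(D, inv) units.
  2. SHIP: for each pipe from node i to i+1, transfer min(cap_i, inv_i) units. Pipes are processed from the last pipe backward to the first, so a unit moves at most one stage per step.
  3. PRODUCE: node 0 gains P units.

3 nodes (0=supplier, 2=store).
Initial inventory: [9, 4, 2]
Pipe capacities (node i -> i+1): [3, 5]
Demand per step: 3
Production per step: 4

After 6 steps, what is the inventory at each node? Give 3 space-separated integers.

Step 1: demand=3,sold=2 ship[1->2]=4 ship[0->1]=3 prod=4 -> inv=[10 3 4]
Step 2: demand=3,sold=3 ship[1->2]=3 ship[0->1]=3 prod=4 -> inv=[11 3 4]
Step 3: demand=3,sold=3 ship[1->2]=3 ship[0->1]=3 prod=4 -> inv=[12 3 4]
Step 4: demand=3,sold=3 ship[1->2]=3 ship[0->1]=3 prod=4 -> inv=[13 3 4]
Step 5: demand=3,sold=3 ship[1->2]=3 ship[0->1]=3 prod=4 -> inv=[14 3 4]
Step 6: demand=3,sold=3 ship[1->2]=3 ship[0->1]=3 prod=4 -> inv=[15 3 4]

15 3 4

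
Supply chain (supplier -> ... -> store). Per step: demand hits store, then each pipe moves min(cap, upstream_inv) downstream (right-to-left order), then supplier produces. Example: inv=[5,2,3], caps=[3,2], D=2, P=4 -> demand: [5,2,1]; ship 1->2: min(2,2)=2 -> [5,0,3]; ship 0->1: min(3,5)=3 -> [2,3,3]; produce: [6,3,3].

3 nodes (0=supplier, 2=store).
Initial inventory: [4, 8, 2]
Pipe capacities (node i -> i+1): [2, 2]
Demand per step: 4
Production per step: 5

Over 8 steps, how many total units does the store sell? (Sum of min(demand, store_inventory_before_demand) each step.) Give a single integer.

Step 1: sold=2 (running total=2) -> [7 8 2]
Step 2: sold=2 (running total=4) -> [10 8 2]
Step 3: sold=2 (running total=6) -> [13 8 2]
Step 4: sold=2 (running total=8) -> [16 8 2]
Step 5: sold=2 (running total=10) -> [19 8 2]
Step 6: sold=2 (running total=12) -> [22 8 2]
Step 7: sold=2 (running total=14) -> [25 8 2]
Step 8: sold=2 (running total=16) -> [28 8 2]

Answer: 16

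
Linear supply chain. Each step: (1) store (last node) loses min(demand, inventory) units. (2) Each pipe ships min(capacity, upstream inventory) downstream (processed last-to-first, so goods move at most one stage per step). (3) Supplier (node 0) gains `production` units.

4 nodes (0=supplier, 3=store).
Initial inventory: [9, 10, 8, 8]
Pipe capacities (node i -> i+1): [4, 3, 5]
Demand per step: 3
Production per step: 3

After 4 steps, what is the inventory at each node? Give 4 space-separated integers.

Step 1: demand=3,sold=3 ship[2->3]=5 ship[1->2]=3 ship[0->1]=4 prod=3 -> inv=[8 11 6 10]
Step 2: demand=3,sold=3 ship[2->3]=5 ship[1->2]=3 ship[0->1]=4 prod=3 -> inv=[7 12 4 12]
Step 3: demand=3,sold=3 ship[2->3]=4 ship[1->2]=3 ship[0->1]=4 prod=3 -> inv=[6 13 3 13]
Step 4: demand=3,sold=3 ship[2->3]=3 ship[1->2]=3 ship[0->1]=4 prod=3 -> inv=[5 14 3 13]

5 14 3 13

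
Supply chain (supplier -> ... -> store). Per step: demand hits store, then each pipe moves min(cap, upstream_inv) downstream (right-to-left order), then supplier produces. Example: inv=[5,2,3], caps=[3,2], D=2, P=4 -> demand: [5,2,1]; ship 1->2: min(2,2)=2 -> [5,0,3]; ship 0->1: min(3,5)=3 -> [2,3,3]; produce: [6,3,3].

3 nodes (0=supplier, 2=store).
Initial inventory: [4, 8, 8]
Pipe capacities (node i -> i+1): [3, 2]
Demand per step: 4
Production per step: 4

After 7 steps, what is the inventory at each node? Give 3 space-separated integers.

Step 1: demand=4,sold=4 ship[1->2]=2 ship[0->1]=3 prod=4 -> inv=[5 9 6]
Step 2: demand=4,sold=4 ship[1->2]=2 ship[0->1]=3 prod=4 -> inv=[6 10 4]
Step 3: demand=4,sold=4 ship[1->2]=2 ship[0->1]=3 prod=4 -> inv=[7 11 2]
Step 4: demand=4,sold=2 ship[1->2]=2 ship[0->1]=3 prod=4 -> inv=[8 12 2]
Step 5: demand=4,sold=2 ship[1->2]=2 ship[0->1]=3 prod=4 -> inv=[9 13 2]
Step 6: demand=4,sold=2 ship[1->2]=2 ship[0->1]=3 prod=4 -> inv=[10 14 2]
Step 7: demand=4,sold=2 ship[1->2]=2 ship[0->1]=3 prod=4 -> inv=[11 15 2]

11 15 2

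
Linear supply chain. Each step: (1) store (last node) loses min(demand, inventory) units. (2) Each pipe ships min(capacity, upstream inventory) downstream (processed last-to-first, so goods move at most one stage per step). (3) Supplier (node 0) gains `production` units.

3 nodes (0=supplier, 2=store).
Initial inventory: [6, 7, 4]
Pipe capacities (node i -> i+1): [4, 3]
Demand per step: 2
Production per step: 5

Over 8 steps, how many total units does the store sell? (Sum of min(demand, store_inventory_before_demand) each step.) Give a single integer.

Answer: 16

Derivation:
Step 1: sold=2 (running total=2) -> [7 8 5]
Step 2: sold=2 (running total=4) -> [8 9 6]
Step 3: sold=2 (running total=6) -> [9 10 7]
Step 4: sold=2 (running total=8) -> [10 11 8]
Step 5: sold=2 (running total=10) -> [11 12 9]
Step 6: sold=2 (running total=12) -> [12 13 10]
Step 7: sold=2 (running total=14) -> [13 14 11]
Step 8: sold=2 (running total=16) -> [14 15 12]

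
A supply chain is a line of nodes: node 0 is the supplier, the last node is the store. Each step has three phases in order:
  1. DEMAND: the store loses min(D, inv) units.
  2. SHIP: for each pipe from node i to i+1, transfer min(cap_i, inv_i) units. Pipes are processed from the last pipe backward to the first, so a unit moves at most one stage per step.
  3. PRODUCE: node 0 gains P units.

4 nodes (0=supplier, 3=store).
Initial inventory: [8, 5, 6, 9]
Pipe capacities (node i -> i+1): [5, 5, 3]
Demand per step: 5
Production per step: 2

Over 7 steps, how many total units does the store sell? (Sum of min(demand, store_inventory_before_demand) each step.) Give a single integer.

Answer: 27

Derivation:
Step 1: sold=5 (running total=5) -> [5 5 8 7]
Step 2: sold=5 (running total=10) -> [2 5 10 5]
Step 3: sold=5 (running total=15) -> [2 2 12 3]
Step 4: sold=3 (running total=18) -> [2 2 11 3]
Step 5: sold=3 (running total=21) -> [2 2 10 3]
Step 6: sold=3 (running total=24) -> [2 2 9 3]
Step 7: sold=3 (running total=27) -> [2 2 8 3]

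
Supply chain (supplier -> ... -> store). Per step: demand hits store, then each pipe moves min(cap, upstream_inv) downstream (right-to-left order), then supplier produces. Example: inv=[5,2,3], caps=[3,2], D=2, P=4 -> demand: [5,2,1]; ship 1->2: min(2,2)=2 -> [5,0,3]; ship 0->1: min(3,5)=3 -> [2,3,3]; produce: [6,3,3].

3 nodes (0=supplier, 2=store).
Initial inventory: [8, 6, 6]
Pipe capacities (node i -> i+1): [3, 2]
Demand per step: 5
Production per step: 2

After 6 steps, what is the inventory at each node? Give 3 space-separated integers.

Step 1: demand=5,sold=5 ship[1->2]=2 ship[0->1]=3 prod=2 -> inv=[7 7 3]
Step 2: demand=5,sold=3 ship[1->2]=2 ship[0->1]=3 prod=2 -> inv=[6 8 2]
Step 3: demand=5,sold=2 ship[1->2]=2 ship[0->1]=3 prod=2 -> inv=[5 9 2]
Step 4: demand=5,sold=2 ship[1->2]=2 ship[0->1]=3 prod=2 -> inv=[4 10 2]
Step 5: demand=5,sold=2 ship[1->2]=2 ship[0->1]=3 prod=2 -> inv=[3 11 2]
Step 6: demand=5,sold=2 ship[1->2]=2 ship[0->1]=3 prod=2 -> inv=[2 12 2]

2 12 2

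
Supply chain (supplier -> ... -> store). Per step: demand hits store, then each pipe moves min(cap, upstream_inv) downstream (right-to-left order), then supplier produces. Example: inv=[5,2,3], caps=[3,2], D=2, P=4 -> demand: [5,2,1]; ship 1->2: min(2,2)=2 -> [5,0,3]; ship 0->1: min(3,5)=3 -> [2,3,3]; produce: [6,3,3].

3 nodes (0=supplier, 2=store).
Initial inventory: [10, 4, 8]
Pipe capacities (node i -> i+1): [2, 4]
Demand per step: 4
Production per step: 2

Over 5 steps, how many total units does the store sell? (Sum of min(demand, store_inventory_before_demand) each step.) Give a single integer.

Answer: 18

Derivation:
Step 1: sold=4 (running total=4) -> [10 2 8]
Step 2: sold=4 (running total=8) -> [10 2 6]
Step 3: sold=4 (running total=12) -> [10 2 4]
Step 4: sold=4 (running total=16) -> [10 2 2]
Step 5: sold=2 (running total=18) -> [10 2 2]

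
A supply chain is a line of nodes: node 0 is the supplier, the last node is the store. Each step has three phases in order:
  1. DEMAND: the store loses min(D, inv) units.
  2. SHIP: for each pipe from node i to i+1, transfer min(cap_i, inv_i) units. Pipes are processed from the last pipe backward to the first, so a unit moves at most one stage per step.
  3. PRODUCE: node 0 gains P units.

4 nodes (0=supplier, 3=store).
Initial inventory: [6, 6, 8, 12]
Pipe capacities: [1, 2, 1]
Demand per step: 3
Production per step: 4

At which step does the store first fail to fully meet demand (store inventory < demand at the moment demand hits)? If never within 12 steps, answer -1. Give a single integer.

Step 1: demand=3,sold=3 ship[2->3]=1 ship[1->2]=2 ship[0->1]=1 prod=4 -> [9 5 9 10]
Step 2: demand=3,sold=3 ship[2->3]=1 ship[1->2]=2 ship[0->1]=1 prod=4 -> [12 4 10 8]
Step 3: demand=3,sold=3 ship[2->3]=1 ship[1->2]=2 ship[0->1]=1 prod=4 -> [15 3 11 6]
Step 4: demand=3,sold=3 ship[2->3]=1 ship[1->2]=2 ship[0->1]=1 prod=4 -> [18 2 12 4]
Step 5: demand=3,sold=3 ship[2->3]=1 ship[1->2]=2 ship[0->1]=1 prod=4 -> [21 1 13 2]
Step 6: demand=3,sold=2 ship[2->3]=1 ship[1->2]=1 ship[0->1]=1 prod=4 -> [24 1 13 1]
Step 7: demand=3,sold=1 ship[2->3]=1 ship[1->2]=1 ship[0->1]=1 prod=4 -> [27 1 13 1]
Step 8: demand=3,sold=1 ship[2->3]=1 ship[1->2]=1 ship[0->1]=1 prod=4 -> [30 1 13 1]
Step 9: demand=3,sold=1 ship[2->3]=1 ship[1->2]=1 ship[0->1]=1 prod=4 -> [33 1 13 1]
Step 10: demand=3,sold=1 ship[2->3]=1 ship[1->2]=1 ship[0->1]=1 prod=4 -> [36 1 13 1]
Step 11: demand=3,sold=1 ship[2->3]=1 ship[1->2]=1 ship[0->1]=1 prod=4 -> [39 1 13 1]
Step 12: demand=3,sold=1 ship[2->3]=1 ship[1->2]=1 ship[0->1]=1 prod=4 -> [42 1 13 1]
First stockout at step 6

6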